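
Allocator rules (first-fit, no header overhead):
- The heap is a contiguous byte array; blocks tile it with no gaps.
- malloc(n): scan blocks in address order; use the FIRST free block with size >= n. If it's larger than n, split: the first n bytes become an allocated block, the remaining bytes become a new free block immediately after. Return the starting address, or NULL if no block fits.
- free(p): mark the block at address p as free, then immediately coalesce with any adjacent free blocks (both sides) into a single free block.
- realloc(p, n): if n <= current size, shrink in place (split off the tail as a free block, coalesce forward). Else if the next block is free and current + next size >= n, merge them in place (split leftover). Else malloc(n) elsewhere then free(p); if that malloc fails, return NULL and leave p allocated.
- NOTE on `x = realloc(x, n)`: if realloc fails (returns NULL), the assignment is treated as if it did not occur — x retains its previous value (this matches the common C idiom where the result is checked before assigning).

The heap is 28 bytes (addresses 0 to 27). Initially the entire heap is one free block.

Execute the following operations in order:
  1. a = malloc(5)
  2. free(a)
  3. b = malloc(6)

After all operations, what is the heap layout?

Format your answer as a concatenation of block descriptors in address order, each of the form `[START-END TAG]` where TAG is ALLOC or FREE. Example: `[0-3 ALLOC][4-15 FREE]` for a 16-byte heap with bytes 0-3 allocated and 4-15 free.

Op 1: a = malloc(5) -> a = 0; heap: [0-4 ALLOC][5-27 FREE]
Op 2: free(a) -> (freed a); heap: [0-27 FREE]
Op 3: b = malloc(6) -> b = 0; heap: [0-5 ALLOC][6-27 FREE]

Answer: [0-5 ALLOC][6-27 FREE]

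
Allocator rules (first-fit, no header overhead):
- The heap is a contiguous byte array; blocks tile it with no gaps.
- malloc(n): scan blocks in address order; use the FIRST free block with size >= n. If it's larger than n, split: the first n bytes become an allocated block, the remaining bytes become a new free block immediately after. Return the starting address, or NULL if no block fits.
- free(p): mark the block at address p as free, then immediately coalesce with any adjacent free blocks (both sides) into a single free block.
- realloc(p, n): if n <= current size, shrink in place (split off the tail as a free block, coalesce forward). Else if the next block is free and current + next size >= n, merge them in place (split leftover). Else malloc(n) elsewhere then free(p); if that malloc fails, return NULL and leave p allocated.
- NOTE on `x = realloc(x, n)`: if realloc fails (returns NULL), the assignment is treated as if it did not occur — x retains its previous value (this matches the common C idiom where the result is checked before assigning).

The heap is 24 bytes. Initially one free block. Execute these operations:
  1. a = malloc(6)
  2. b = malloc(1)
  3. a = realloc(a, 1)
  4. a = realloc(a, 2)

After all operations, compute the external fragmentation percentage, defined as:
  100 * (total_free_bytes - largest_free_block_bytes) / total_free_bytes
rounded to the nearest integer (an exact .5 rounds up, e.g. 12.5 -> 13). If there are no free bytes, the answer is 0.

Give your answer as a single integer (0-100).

Op 1: a = malloc(6) -> a = 0; heap: [0-5 ALLOC][6-23 FREE]
Op 2: b = malloc(1) -> b = 6; heap: [0-5 ALLOC][6-6 ALLOC][7-23 FREE]
Op 3: a = realloc(a, 1) -> a = 0; heap: [0-0 ALLOC][1-5 FREE][6-6 ALLOC][7-23 FREE]
Op 4: a = realloc(a, 2) -> a = 0; heap: [0-1 ALLOC][2-5 FREE][6-6 ALLOC][7-23 FREE]
Free blocks: [4 17] total_free=21 largest=17 -> 100*(21-17)/21 = 400/21 ≈ 19.048 -> rounds to 19

Answer: 19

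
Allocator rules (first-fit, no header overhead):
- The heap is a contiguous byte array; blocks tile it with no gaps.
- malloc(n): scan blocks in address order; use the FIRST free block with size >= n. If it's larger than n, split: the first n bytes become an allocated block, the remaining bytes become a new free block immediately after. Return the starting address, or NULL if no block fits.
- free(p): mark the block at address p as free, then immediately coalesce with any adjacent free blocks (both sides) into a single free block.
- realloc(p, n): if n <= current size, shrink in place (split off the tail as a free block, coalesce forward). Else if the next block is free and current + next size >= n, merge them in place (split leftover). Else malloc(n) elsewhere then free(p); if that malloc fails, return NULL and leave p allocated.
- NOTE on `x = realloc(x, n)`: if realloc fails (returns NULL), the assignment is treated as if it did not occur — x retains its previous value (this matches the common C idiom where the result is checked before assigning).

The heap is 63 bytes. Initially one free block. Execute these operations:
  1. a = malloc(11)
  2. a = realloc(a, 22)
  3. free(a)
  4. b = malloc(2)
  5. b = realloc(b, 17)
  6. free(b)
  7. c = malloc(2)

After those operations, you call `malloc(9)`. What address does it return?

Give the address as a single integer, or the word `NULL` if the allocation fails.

Op 1: a = malloc(11) -> a = 0; heap: [0-10 ALLOC][11-62 FREE]
Op 2: a = realloc(a, 22) -> a = 0; heap: [0-21 ALLOC][22-62 FREE]
Op 3: free(a) -> (freed a); heap: [0-62 FREE]
Op 4: b = malloc(2) -> b = 0; heap: [0-1 ALLOC][2-62 FREE]
Op 5: b = realloc(b, 17) -> b = 0; heap: [0-16 ALLOC][17-62 FREE]
Op 6: free(b) -> (freed b); heap: [0-62 FREE]
Op 7: c = malloc(2) -> c = 0; heap: [0-1 ALLOC][2-62 FREE]
malloc(9): first-fit scan over [0-1 ALLOC][2-62 FREE] -> 2

Answer: 2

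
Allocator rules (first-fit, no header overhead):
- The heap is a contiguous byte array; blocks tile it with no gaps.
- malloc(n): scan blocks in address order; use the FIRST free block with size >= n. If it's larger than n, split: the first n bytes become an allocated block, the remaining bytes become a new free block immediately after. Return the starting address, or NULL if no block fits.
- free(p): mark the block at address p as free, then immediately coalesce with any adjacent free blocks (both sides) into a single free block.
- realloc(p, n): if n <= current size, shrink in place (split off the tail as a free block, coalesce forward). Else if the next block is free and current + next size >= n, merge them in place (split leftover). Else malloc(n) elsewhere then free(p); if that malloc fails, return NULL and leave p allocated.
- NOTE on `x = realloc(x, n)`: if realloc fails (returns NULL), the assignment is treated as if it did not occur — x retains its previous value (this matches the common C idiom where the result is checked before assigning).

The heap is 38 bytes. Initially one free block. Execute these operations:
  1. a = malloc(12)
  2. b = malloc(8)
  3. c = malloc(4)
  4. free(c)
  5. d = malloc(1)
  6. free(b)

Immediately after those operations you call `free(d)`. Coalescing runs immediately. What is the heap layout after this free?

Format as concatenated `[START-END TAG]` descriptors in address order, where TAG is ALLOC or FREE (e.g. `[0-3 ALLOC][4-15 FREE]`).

Answer: [0-11 ALLOC][12-37 FREE]

Derivation:
Op 1: a = malloc(12) -> a = 0; heap: [0-11 ALLOC][12-37 FREE]
Op 2: b = malloc(8) -> b = 12; heap: [0-11 ALLOC][12-19 ALLOC][20-37 FREE]
Op 3: c = malloc(4) -> c = 20; heap: [0-11 ALLOC][12-19 ALLOC][20-23 ALLOC][24-37 FREE]
Op 4: free(c) -> (freed c); heap: [0-11 ALLOC][12-19 ALLOC][20-37 FREE]
Op 5: d = malloc(1) -> d = 20; heap: [0-11 ALLOC][12-19 ALLOC][20-20 ALLOC][21-37 FREE]
Op 6: free(b) -> (freed b); heap: [0-11 ALLOC][12-19 FREE][20-20 ALLOC][21-37 FREE]
free(d): d = 20 -> block [20-20 ALLOC]; mark free, coalesce with adjacent free neighbors -> [0-11 ALLOC][12-37 FREE]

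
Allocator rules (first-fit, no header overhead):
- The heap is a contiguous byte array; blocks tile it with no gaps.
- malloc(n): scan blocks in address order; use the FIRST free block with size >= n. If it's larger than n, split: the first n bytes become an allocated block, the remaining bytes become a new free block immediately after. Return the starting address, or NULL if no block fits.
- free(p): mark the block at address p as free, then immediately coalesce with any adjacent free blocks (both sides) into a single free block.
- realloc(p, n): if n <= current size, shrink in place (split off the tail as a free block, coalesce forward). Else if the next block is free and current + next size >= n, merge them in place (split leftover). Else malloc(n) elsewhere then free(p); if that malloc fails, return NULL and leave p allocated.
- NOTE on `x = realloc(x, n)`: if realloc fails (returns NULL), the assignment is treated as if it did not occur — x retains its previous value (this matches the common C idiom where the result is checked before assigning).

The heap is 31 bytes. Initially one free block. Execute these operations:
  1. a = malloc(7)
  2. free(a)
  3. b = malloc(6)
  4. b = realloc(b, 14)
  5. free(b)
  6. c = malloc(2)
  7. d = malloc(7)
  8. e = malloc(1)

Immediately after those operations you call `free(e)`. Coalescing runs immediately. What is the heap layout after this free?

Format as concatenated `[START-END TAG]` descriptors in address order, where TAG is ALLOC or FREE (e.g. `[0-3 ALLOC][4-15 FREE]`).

Answer: [0-1 ALLOC][2-8 ALLOC][9-30 FREE]

Derivation:
Op 1: a = malloc(7) -> a = 0; heap: [0-6 ALLOC][7-30 FREE]
Op 2: free(a) -> (freed a); heap: [0-30 FREE]
Op 3: b = malloc(6) -> b = 0; heap: [0-5 ALLOC][6-30 FREE]
Op 4: b = realloc(b, 14) -> b = 0; heap: [0-13 ALLOC][14-30 FREE]
Op 5: free(b) -> (freed b); heap: [0-30 FREE]
Op 6: c = malloc(2) -> c = 0; heap: [0-1 ALLOC][2-30 FREE]
Op 7: d = malloc(7) -> d = 2; heap: [0-1 ALLOC][2-8 ALLOC][9-30 FREE]
Op 8: e = malloc(1) -> e = 9; heap: [0-1 ALLOC][2-8 ALLOC][9-9 ALLOC][10-30 FREE]
free(e): e = 9 -> block [9-9 ALLOC]; mark free, coalesce with adjacent free neighbors -> [0-1 ALLOC][2-8 ALLOC][9-30 FREE]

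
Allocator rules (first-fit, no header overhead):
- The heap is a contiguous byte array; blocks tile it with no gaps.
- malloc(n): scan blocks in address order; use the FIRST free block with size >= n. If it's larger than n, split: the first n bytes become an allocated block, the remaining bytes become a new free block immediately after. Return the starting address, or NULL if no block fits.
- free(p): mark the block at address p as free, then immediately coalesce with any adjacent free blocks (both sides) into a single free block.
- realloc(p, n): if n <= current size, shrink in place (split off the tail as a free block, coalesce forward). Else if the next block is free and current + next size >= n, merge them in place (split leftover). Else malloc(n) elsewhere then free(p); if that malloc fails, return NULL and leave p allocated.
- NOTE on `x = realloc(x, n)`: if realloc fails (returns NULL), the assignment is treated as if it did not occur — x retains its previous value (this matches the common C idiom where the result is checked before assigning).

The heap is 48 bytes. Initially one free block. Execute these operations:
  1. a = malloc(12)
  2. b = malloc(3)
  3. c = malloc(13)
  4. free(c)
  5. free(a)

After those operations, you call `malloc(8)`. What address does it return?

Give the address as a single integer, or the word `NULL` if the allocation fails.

Op 1: a = malloc(12) -> a = 0; heap: [0-11 ALLOC][12-47 FREE]
Op 2: b = malloc(3) -> b = 12; heap: [0-11 ALLOC][12-14 ALLOC][15-47 FREE]
Op 3: c = malloc(13) -> c = 15; heap: [0-11 ALLOC][12-14 ALLOC][15-27 ALLOC][28-47 FREE]
Op 4: free(c) -> (freed c); heap: [0-11 ALLOC][12-14 ALLOC][15-47 FREE]
Op 5: free(a) -> (freed a); heap: [0-11 FREE][12-14 ALLOC][15-47 FREE]
malloc(8): first-fit scan over [0-11 FREE][12-14 ALLOC][15-47 FREE] -> 0

Answer: 0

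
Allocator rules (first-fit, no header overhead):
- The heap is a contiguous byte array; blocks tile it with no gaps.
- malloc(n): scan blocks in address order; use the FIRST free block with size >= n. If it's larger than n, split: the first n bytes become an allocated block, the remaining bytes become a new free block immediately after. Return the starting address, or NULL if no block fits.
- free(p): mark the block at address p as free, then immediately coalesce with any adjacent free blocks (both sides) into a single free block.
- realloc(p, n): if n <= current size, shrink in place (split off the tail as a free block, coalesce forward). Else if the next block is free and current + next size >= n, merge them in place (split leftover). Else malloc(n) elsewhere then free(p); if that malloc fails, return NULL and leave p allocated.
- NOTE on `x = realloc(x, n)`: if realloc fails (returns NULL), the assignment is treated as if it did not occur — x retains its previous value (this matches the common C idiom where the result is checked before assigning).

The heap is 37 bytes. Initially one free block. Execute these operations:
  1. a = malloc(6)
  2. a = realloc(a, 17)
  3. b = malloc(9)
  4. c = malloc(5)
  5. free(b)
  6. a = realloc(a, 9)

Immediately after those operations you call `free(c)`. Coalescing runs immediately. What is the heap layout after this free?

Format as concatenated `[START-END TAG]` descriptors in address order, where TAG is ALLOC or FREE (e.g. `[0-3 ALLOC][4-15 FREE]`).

Answer: [0-8 ALLOC][9-36 FREE]

Derivation:
Op 1: a = malloc(6) -> a = 0; heap: [0-5 ALLOC][6-36 FREE]
Op 2: a = realloc(a, 17) -> a = 0; heap: [0-16 ALLOC][17-36 FREE]
Op 3: b = malloc(9) -> b = 17; heap: [0-16 ALLOC][17-25 ALLOC][26-36 FREE]
Op 4: c = malloc(5) -> c = 26; heap: [0-16 ALLOC][17-25 ALLOC][26-30 ALLOC][31-36 FREE]
Op 5: free(b) -> (freed b); heap: [0-16 ALLOC][17-25 FREE][26-30 ALLOC][31-36 FREE]
Op 6: a = realloc(a, 9) -> a = 0; heap: [0-8 ALLOC][9-25 FREE][26-30 ALLOC][31-36 FREE]
free(c): c = 26 -> block [26-30 ALLOC]; mark free, coalesce with adjacent free neighbors -> [0-8 ALLOC][9-36 FREE]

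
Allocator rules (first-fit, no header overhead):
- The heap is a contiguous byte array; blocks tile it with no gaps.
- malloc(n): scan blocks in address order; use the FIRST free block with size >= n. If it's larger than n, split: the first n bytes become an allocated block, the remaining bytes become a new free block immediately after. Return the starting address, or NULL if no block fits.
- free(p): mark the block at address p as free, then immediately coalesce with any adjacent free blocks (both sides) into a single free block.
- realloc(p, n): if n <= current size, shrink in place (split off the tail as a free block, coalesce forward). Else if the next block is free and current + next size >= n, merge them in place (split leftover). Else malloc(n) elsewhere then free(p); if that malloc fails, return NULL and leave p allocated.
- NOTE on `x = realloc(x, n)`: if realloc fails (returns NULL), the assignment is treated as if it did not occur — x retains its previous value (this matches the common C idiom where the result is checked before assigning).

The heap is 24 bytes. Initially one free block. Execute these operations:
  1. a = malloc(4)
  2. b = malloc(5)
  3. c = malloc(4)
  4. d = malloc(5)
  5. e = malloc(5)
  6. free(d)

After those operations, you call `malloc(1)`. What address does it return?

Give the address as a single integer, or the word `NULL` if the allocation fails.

Op 1: a = malloc(4) -> a = 0; heap: [0-3 ALLOC][4-23 FREE]
Op 2: b = malloc(5) -> b = 4; heap: [0-3 ALLOC][4-8 ALLOC][9-23 FREE]
Op 3: c = malloc(4) -> c = 9; heap: [0-3 ALLOC][4-8 ALLOC][9-12 ALLOC][13-23 FREE]
Op 4: d = malloc(5) -> d = 13; heap: [0-3 ALLOC][4-8 ALLOC][9-12 ALLOC][13-17 ALLOC][18-23 FREE]
Op 5: e = malloc(5) -> e = 18; heap: [0-3 ALLOC][4-8 ALLOC][9-12 ALLOC][13-17 ALLOC][18-22 ALLOC][23-23 FREE]
Op 6: free(d) -> (freed d); heap: [0-3 ALLOC][4-8 ALLOC][9-12 ALLOC][13-17 FREE][18-22 ALLOC][23-23 FREE]
malloc(1): first-fit scan over [0-3 ALLOC][4-8 ALLOC][9-12 ALLOC][13-17 FREE][18-22 ALLOC][23-23 FREE] -> 13

Answer: 13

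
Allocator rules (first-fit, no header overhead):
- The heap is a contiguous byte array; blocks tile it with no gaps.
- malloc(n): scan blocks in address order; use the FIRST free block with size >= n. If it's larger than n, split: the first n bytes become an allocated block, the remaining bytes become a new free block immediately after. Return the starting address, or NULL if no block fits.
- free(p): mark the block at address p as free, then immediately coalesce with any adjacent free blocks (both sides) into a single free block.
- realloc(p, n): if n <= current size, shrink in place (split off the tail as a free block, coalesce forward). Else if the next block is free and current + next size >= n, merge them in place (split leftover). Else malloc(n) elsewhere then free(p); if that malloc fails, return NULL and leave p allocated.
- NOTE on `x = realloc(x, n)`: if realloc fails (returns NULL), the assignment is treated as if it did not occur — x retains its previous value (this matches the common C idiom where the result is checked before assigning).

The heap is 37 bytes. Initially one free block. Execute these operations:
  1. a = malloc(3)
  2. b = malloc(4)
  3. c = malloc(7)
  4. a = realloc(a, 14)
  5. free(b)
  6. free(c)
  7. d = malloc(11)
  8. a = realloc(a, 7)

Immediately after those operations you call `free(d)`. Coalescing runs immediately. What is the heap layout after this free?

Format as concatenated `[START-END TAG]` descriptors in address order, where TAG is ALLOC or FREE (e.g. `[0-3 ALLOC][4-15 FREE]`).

Op 1: a = malloc(3) -> a = 0; heap: [0-2 ALLOC][3-36 FREE]
Op 2: b = malloc(4) -> b = 3; heap: [0-2 ALLOC][3-6 ALLOC][7-36 FREE]
Op 3: c = malloc(7) -> c = 7; heap: [0-2 ALLOC][3-6 ALLOC][7-13 ALLOC][14-36 FREE]
Op 4: a = realloc(a, 14) -> a = 14; heap: [0-2 FREE][3-6 ALLOC][7-13 ALLOC][14-27 ALLOC][28-36 FREE]
Op 5: free(b) -> (freed b); heap: [0-6 FREE][7-13 ALLOC][14-27 ALLOC][28-36 FREE]
Op 6: free(c) -> (freed c); heap: [0-13 FREE][14-27 ALLOC][28-36 FREE]
Op 7: d = malloc(11) -> d = 0; heap: [0-10 ALLOC][11-13 FREE][14-27 ALLOC][28-36 FREE]
Op 8: a = realloc(a, 7) -> a = 14; heap: [0-10 ALLOC][11-13 FREE][14-20 ALLOC][21-36 FREE]
free(d): d = 0 -> block [0-10 ALLOC]; mark free, coalesce with adjacent free neighbors -> [0-13 FREE][14-20 ALLOC][21-36 FREE]

Answer: [0-13 FREE][14-20 ALLOC][21-36 FREE]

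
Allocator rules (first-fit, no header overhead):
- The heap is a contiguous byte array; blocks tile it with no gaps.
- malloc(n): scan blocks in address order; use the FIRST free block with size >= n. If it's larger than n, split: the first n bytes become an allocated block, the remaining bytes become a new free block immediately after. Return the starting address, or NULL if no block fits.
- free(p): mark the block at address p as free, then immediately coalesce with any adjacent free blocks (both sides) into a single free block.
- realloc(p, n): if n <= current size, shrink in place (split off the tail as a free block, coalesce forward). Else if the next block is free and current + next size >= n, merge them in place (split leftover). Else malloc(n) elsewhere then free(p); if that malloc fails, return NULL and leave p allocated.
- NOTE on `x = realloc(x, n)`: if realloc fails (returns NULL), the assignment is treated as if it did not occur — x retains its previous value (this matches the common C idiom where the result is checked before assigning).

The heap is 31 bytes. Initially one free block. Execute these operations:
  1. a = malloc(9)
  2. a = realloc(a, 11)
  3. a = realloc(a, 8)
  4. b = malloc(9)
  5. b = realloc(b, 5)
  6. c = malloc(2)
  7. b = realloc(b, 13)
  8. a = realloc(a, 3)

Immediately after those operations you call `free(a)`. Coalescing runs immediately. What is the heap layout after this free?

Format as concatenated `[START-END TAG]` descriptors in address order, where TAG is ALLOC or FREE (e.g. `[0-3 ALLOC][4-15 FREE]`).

Answer: [0-12 FREE][13-14 ALLOC][15-27 ALLOC][28-30 FREE]

Derivation:
Op 1: a = malloc(9) -> a = 0; heap: [0-8 ALLOC][9-30 FREE]
Op 2: a = realloc(a, 11) -> a = 0; heap: [0-10 ALLOC][11-30 FREE]
Op 3: a = realloc(a, 8) -> a = 0; heap: [0-7 ALLOC][8-30 FREE]
Op 4: b = malloc(9) -> b = 8; heap: [0-7 ALLOC][8-16 ALLOC][17-30 FREE]
Op 5: b = realloc(b, 5) -> b = 8; heap: [0-7 ALLOC][8-12 ALLOC][13-30 FREE]
Op 6: c = malloc(2) -> c = 13; heap: [0-7 ALLOC][8-12 ALLOC][13-14 ALLOC][15-30 FREE]
Op 7: b = realloc(b, 13) -> b = 15; heap: [0-7 ALLOC][8-12 FREE][13-14 ALLOC][15-27 ALLOC][28-30 FREE]
Op 8: a = realloc(a, 3) -> a = 0; heap: [0-2 ALLOC][3-12 FREE][13-14 ALLOC][15-27 ALLOC][28-30 FREE]
free(a): a = 0 -> block [0-2 ALLOC]; mark free, coalesce with adjacent free neighbors -> [0-12 FREE][13-14 ALLOC][15-27 ALLOC][28-30 FREE]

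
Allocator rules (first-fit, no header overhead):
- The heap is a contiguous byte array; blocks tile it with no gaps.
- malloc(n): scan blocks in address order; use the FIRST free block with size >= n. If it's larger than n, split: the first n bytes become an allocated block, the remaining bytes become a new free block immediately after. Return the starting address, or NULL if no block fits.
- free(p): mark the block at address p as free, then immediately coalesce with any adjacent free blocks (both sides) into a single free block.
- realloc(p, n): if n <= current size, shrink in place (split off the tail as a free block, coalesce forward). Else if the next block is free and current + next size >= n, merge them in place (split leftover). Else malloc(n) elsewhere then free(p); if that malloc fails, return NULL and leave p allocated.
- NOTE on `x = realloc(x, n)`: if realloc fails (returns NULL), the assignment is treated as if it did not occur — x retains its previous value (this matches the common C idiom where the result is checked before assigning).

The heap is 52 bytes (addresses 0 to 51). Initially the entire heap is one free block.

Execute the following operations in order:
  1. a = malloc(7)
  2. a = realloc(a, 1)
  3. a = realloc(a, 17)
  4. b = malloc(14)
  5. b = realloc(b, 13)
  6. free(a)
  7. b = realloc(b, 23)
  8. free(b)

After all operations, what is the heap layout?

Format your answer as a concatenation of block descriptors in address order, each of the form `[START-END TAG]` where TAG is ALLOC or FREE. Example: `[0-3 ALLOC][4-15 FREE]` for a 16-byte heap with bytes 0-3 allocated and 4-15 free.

Answer: [0-51 FREE]

Derivation:
Op 1: a = malloc(7) -> a = 0; heap: [0-6 ALLOC][7-51 FREE]
Op 2: a = realloc(a, 1) -> a = 0; heap: [0-0 ALLOC][1-51 FREE]
Op 3: a = realloc(a, 17) -> a = 0; heap: [0-16 ALLOC][17-51 FREE]
Op 4: b = malloc(14) -> b = 17; heap: [0-16 ALLOC][17-30 ALLOC][31-51 FREE]
Op 5: b = realloc(b, 13) -> b = 17; heap: [0-16 ALLOC][17-29 ALLOC][30-51 FREE]
Op 6: free(a) -> (freed a); heap: [0-16 FREE][17-29 ALLOC][30-51 FREE]
Op 7: b = realloc(b, 23) -> b = 17; heap: [0-16 FREE][17-39 ALLOC][40-51 FREE]
Op 8: free(b) -> (freed b); heap: [0-51 FREE]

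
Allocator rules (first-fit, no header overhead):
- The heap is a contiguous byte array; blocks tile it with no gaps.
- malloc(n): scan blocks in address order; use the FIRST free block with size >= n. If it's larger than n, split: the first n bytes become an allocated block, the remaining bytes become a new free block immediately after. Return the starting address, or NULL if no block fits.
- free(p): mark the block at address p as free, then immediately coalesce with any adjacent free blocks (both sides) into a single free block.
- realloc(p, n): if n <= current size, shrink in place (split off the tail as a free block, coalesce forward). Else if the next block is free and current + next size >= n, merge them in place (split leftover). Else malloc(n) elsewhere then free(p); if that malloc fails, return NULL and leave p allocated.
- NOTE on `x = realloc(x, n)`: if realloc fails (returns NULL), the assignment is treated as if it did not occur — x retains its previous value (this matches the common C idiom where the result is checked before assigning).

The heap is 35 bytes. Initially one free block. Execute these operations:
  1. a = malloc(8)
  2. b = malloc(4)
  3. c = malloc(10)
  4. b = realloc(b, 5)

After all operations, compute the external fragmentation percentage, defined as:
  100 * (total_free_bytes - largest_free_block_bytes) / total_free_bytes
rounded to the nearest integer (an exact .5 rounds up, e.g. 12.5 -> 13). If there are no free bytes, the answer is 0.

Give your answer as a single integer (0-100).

Op 1: a = malloc(8) -> a = 0; heap: [0-7 ALLOC][8-34 FREE]
Op 2: b = malloc(4) -> b = 8; heap: [0-7 ALLOC][8-11 ALLOC][12-34 FREE]
Op 3: c = malloc(10) -> c = 12; heap: [0-7 ALLOC][8-11 ALLOC][12-21 ALLOC][22-34 FREE]
Op 4: b = realloc(b, 5) -> b = 22; heap: [0-7 ALLOC][8-11 FREE][12-21 ALLOC][22-26 ALLOC][27-34 FREE]
Free blocks: [4 8] total_free=12 largest=8 -> 100*(12-8)/12 = 400/12 ≈ 33.333 -> rounds to 33

Answer: 33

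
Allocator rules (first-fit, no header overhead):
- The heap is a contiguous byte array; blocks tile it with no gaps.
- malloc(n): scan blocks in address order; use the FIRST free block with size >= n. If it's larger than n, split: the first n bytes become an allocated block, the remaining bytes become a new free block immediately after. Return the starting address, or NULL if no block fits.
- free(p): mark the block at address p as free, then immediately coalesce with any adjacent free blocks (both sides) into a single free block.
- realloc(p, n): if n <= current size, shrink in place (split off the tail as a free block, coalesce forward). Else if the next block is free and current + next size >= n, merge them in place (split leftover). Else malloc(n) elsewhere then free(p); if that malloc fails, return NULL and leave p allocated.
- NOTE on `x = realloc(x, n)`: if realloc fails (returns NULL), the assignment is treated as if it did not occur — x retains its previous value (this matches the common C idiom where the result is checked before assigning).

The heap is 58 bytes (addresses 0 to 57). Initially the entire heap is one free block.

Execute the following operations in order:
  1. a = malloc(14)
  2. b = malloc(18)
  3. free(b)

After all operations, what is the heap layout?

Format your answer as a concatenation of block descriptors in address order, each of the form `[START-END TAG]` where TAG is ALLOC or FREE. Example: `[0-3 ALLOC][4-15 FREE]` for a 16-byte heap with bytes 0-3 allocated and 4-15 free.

Answer: [0-13 ALLOC][14-57 FREE]

Derivation:
Op 1: a = malloc(14) -> a = 0; heap: [0-13 ALLOC][14-57 FREE]
Op 2: b = malloc(18) -> b = 14; heap: [0-13 ALLOC][14-31 ALLOC][32-57 FREE]
Op 3: free(b) -> (freed b); heap: [0-13 ALLOC][14-57 FREE]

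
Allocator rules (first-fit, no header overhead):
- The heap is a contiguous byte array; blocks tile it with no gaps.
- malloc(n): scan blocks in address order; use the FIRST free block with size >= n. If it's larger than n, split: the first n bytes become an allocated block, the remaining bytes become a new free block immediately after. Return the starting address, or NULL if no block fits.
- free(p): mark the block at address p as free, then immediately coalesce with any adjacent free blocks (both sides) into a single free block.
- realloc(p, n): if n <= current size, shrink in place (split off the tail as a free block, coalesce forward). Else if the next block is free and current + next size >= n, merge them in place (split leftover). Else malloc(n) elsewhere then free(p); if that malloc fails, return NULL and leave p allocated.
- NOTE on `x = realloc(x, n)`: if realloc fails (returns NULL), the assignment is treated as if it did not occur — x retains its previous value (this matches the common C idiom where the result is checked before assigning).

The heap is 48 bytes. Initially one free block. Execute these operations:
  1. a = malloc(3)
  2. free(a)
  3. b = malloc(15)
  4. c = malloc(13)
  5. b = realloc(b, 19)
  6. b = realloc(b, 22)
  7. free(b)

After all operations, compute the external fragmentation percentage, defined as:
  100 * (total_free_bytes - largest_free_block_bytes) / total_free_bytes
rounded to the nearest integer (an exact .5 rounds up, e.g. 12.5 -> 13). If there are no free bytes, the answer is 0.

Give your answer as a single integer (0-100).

Op 1: a = malloc(3) -> a = 0; heap: [0-2 ALLOC][3-47 FREE]
Op 2: free(a) -> (freed a); heap: [0-47 FREE]
Op 3: b = malloc(15) -> b = 0; heap: [0-14 ALLOC][15-47 FREE]
Op 4: c = malloc(13) -> c = 15; heap: [0-14 ALLOC][15-27 ALLOC][28-47 FREE]
Op 5: b = realloc(b, 19) -> b = 28; heap: [0-14 FREE][15-27 ALLOC][28-46 ALLOC][47-47 FREE]
Op 6: b = realloc(b, 22) -> NULL (b unchanged); heap: [0-14 FREE][15-27 ALLOC][28-46 ALLOC][47-47 FREE]
Op 7: free(b) -> (freed b); heap: [0-14 FREE][15-27 ALLOC][28-47 FREE]
Free blocks: [15 20] total_free=35 largest=20 -> 100*(35-20)/35 = 1500/35 ≈ 42.857 -> rounds to 43

Answer: 43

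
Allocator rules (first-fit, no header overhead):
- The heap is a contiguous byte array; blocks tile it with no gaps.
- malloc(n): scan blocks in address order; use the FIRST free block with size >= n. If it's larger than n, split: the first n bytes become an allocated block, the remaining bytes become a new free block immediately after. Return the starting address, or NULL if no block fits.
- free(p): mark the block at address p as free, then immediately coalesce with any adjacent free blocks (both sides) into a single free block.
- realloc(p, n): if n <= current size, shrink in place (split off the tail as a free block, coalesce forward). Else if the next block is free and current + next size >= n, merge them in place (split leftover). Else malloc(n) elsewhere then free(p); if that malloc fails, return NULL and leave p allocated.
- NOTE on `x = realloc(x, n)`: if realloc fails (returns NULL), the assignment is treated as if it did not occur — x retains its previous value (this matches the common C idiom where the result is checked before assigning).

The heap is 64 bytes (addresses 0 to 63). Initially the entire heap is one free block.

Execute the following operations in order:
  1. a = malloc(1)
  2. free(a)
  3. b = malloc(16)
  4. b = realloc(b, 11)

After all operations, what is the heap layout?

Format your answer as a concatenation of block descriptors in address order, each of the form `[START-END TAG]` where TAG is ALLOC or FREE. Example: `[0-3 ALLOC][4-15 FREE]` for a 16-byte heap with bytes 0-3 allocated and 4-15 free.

Answer: [0-10 ALLOC][11-63 FREE]

Derivation:
Op 1: a = malloc(1) -> a = 0; heap: [0-0 ALLOC][1-63 FREE]
Op 2: free(a) -> (freed a); heap: [0-63 FREE]
Op 3: b = malloc(16) -> b = 0; heap: [0-15 ALLOC][16-63 FREE]
Op 4: b = realloc(b, 11) -> b = 0; heap: [0-10 ALLOC][11-63 FREE]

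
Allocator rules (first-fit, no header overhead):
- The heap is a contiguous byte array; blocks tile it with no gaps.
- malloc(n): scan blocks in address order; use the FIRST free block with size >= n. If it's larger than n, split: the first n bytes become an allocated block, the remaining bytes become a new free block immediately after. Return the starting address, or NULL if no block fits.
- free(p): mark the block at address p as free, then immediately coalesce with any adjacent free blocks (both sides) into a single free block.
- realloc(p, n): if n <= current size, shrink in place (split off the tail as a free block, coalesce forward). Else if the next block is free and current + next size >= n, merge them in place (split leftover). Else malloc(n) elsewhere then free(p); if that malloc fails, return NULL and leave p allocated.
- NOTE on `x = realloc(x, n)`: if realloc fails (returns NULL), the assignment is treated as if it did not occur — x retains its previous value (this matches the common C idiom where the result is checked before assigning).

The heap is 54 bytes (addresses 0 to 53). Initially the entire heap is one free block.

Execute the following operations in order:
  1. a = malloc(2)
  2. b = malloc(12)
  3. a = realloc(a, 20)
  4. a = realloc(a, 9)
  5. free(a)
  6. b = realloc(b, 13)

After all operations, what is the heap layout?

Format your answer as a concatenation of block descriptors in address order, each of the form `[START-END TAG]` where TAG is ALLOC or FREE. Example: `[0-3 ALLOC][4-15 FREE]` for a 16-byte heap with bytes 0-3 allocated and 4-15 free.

Op 1: a = malloc(2) -> a = 0; heap: [0-1 ALLOC][2-53 FREE]
Op 2: b = malloc(12) -> b = 2; heap: [0-1 ALLOC][2-13 ALLOC][14-53 FREE]
Op 3: a = realloc(a, 20) -> a = 14; heap: [0-1 FREE][2-13 ALLOC][14-33 ALLOC][34-53 FREE]
Op 4: a = realloc(a, 9) -> a = 14; heap: [0-1 FREE][2-13 ALLOC][14-22 ALLOC][23-53 FREE]
Op 5: free(a) -> (freed a); heap: [0-1 FREE][2-13 ALLOC][14-53 FREE]
Op 6: b = realloc(b, 13) -> b = 2; heap: [0-1 FREE][2-14 ALLOC][15-53 FREE]

Answer: [0-1 FREE][2-14 ALLOC][15-53 FREE]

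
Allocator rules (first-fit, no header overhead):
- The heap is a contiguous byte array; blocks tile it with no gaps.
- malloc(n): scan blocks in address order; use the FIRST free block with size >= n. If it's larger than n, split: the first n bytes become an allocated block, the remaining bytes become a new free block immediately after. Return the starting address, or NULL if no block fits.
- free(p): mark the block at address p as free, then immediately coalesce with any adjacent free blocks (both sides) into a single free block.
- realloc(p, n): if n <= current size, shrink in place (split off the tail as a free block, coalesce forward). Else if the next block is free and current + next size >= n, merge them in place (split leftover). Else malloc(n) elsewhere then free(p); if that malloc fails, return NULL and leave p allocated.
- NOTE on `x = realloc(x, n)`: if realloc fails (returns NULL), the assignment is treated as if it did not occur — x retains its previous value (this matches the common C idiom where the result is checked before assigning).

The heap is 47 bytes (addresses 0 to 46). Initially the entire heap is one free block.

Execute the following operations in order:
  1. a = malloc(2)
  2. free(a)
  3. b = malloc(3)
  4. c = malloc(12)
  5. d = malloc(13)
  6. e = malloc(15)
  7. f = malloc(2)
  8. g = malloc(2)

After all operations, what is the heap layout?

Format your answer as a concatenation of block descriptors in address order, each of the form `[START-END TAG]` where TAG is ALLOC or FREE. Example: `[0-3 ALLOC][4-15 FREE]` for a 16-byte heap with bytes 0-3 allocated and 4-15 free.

Answer: [0-2 ALLOC][3-14 ALLOC][15-27 ALLOC][28-42 ALLOC][43-44 ALLOC][45-46 ALLOC]

Derivation:
Op 1: a = malloc(2) -> a = 0; heap: [0-1 ALLOC][2-46 FREE]
Op 2: free(a) -> (freed a); heap: [0-46 FREE]
Op 3: b = malloc(3) -> b = 0; heap: [0-2 ALLOC][3-46 FREE]
Op 4: c = malloc(12) -> c = 3; heap: [0-2 ALLOC][3-14 ALLOC][15-46 FREE]
Op 5: d = malloc(13) -> d = 15; heap: [0-2 ALLOC][3-14 ALLOC][15-27 ALLOC][28-46 FREE]
Op 6: e = malloc(15) -> e = 28; heap: [0-2 ALLOC][3-14 ALLOC][15-27 ALLOC][28-42 ALLOC][43-46 FREE]
Op 7: f = malloc(2) -> f = 43; heap: [0-2 ALLOC][3-14 ALLOC][15-27 ALLOC][28-42 ALLOC][43-44 ALLOC][45-46 FREE]
Op 8: g = malloc(2) -> g = 45; heap: [0-2 ALLOC][3-14 ALLOC][15-27 ALLOC][28-42 ALLOC][43-44 ALLOC][45-46 ALLOC]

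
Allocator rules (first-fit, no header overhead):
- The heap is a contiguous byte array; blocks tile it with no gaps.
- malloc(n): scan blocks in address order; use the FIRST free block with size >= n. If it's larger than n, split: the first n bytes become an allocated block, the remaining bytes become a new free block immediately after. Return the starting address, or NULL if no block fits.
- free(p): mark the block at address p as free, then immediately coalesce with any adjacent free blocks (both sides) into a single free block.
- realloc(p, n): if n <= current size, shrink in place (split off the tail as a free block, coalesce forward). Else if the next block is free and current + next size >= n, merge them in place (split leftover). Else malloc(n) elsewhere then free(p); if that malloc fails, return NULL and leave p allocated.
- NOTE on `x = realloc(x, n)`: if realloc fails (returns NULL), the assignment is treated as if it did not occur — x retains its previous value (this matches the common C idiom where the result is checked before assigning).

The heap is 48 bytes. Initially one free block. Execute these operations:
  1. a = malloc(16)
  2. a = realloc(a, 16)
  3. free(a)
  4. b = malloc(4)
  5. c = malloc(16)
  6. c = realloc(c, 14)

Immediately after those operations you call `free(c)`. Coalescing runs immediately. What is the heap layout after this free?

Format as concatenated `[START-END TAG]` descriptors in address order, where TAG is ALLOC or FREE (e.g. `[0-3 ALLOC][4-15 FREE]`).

Answer: [0-3 ALLOC][4-47 FREE]

Derivation:
Op 1: a = malloc(16) -> a = 0; heap: [0-15 ALLOC][16-47 FREE]
Op 2: a = realloc(a, 16) -> a = 0; heap: [0-15 ALLOC][16-47 FREE]
Op 3: free(a) -> (freed a); heap: [0-47 FREE]
Op 4: b = malloc(4) -> b = 0; heap: [0-3 ALLOC][4-47 FREE]
Op 5: c = malloc(16) -> c = 4; heap: [0-3 ALLOC][4-19 ALLOC][20-47 FREE]
Op 6: c = realloc(c, 14) -> c = 4; heap: [0-3 ALLOC][4-17 ALLOC][18-47 FREE]
free(c): c = 4 -> block [4-17 ALLOC]; mark free, coalesce with adjacent free neighbors -> [0-3 ALLOC][4-47 FREE]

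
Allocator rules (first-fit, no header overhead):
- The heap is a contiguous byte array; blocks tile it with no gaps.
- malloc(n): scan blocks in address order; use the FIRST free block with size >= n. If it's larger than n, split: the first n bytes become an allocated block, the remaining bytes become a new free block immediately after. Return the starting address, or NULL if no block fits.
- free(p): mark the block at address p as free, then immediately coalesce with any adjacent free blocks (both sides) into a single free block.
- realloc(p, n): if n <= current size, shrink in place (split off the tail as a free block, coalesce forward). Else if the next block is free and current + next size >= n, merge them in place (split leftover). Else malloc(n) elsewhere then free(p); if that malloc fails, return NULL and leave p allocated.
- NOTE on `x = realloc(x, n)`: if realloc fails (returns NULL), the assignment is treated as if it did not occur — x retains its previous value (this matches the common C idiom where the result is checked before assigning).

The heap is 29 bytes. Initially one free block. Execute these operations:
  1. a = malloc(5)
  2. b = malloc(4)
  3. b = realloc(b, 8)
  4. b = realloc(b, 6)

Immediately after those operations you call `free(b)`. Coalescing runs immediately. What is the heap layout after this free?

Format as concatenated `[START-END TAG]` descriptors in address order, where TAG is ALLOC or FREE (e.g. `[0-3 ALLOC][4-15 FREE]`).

Op 1: a = malloc(5) -> a = 0; heap: [0-4 ALLOC][5-28 FREE]
Op 2: b = malloc(4) -> b = 5; heap: [0-4 ALLOC][5-8 ALLOC][9-28 FREE]
Op 3: b = realloc(b, 8) -> b = 5; heap: [0-4 ALLOC][5-12 ALLOC][13-28 FREE]
Op 4: b = realloc(b, 6) -> b = 5; heap: [0-4 ALLOC][5-10 ALLOC][11-28 FREE]
free(b): b = 5 -> block [5-10 ALLOC]; mark free, coalesce with adjacent free neighbors -> [0-4 ALLOC][5-28 FREE]

Answer: [0-4 ALLOC][5-28 FREE]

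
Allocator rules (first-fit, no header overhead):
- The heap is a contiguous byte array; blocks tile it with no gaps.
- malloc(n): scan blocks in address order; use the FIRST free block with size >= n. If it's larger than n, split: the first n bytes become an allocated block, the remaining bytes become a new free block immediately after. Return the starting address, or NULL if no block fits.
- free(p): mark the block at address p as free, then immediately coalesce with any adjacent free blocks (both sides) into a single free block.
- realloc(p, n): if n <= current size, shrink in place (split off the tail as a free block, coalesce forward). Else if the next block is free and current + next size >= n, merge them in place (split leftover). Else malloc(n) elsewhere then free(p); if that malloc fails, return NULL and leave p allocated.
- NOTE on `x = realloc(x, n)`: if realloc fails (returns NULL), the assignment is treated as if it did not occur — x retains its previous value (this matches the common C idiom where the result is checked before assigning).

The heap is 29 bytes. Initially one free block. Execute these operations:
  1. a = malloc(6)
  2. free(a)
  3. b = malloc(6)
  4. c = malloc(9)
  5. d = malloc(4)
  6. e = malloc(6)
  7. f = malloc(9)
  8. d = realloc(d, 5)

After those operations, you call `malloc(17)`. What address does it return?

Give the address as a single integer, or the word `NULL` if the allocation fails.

Op 1: a = malloc(6) -> a = 0; heap: [0-5 ALLOC][6-28 FREE]
Op 2: free(a) -> (freed a); heap: [0-28 FREE]
Op 3: b = malloc(6) -> b = 0; heap: [0-5 ALLOC][6-28 FREE]
Op 4: c = malloc(9) -> c = 6; heap: [0-5 ALLOC][6-14 ALLOC][15-28 FREE]
Op 5: d = malloc(4) -> d = 15; heap: [0-5 ALLOC][6-14 ALLOC][15-18 ALLOC][19-28 FREE]
Op 6: e = malloc(6) -> e = 19; heap: [0-5 ALLOC][6-14 ALLOC][15-18 ALLOC][19-24 ALLOC][25-28 FREE]
Op 7: f = malloc(9) -> f = NULL; heap: [0-5 ALLOC][6-14 ALLOC][15-18 ALLOC][19-24 ALLOC][25-28 FREE]
Op 8: d = realloc(d, 5) -> NULL (d unchanged); heap: [0-5 ALLOC][6-14 ALLOC][15-18 ALLOC][19-24 ALLOC][25-28 FREE]
malloc(17): first-fit scan over [0-5 ALLOC][6-14 ALLOC][15-18 ALLOC][19-24 ALLOC][25-28 FREE] -> NULL

Answer: NULL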